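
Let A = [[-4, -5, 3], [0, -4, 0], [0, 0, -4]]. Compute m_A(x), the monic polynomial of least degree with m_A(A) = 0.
The characteristic polynomial factors as (x + 4)^3. The minimal polynomial is ∏(x - λ)^{k_λ} where k_λ is the size of the largest Jordan block at λ.

For λ = -4: rank(A + 4I) = 1, and the largest Jordan block has size 2 (the smallest k with rank((A + 4I)^k) = rank((A + 4I)^(k+1))).

So m_A(x) = (x + 4)^2.

m_A(x) = (x + 4)^2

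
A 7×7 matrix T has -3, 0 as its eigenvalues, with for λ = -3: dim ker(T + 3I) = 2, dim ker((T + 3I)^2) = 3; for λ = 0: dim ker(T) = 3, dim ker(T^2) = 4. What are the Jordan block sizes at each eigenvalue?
Jordan blocks: (-3, 2), (-3, 1), (0, 2), (0, 1), (0, 1)

λ = -3: successive nullity increments [2, 1] count blocks of size ≥ k; block sizes are [2, 1].
λ = 0: successive nullity increments [3, 1] count blocks of size ≥ k; block sizes are [2, 1, 1].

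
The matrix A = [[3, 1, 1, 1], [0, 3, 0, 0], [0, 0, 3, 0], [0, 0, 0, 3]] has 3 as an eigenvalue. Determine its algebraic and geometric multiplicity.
algebraic multiplicity 4, geometric multiplicity 3

The characteristic polynomial is (x - 3)^4, so the factor x - 3 appears with exponent 4: the algebraic multiplicity is 4.

rank(A - 3I) = 1, so the eigenspace has dimension 4 - 1 = 3: the geometric multiplicity is 3.

Since 3 < 4, A is not diagonalizable.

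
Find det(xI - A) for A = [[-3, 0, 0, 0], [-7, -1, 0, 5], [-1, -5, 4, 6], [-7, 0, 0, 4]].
χ_A(x) = (x - 4)^2(x + 1)(x + 3)

xI - A = [[x + 3, 0, 0, 0], [7, x + 1, 0, -5], [1, 5, x - 4, -6], [7, 0, 0, x - 4]].

Expanding det(xI - A) along the first row:
det(xI - A) = + (x + 3)·det([[x + 1, 0, -5], [5, x - 4, -6], [0, 0, x - 4]]) - (0)·det([[7, 0, -5], [1, x - 4, -6], [7, 0, x - 4]]) + (0)·det([[7, x + 1, -5], [1, 5, -6], [7, 0, x - 4]]) - (0)·det([[7, x + 1, 0], [1, 5, x - 4], [7, 0, 0]]).

Evaluating gives χ_A(x) = x^4 - 4x^3 - 13x^2 + 40x + 48 = (x - 4)^2(x + 1)(x + 3).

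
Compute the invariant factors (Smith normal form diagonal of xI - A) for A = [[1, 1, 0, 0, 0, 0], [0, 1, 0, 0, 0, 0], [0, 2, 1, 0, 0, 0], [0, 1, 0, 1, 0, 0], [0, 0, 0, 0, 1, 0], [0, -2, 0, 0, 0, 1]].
The Jordan structure of A has elementary divisors (x - 1)^2, (x - 1), (x - 1), (x - 1), (x - 1). Arranging the block sizes at each eigenvalue in decreasing order and taking row products gives the invariant factors.

Invariant factors (smallest first, each dividing the next): x - 1, x - 1, x - 1, x - 1, (x - 1)^2.

Check: the last factor (x - 1)^2 is the minimal polynomial, and the product (x - 1)^6 is the characteristic polynomial.

x - 1, x - 1, x - 1, x - 1, (x - 1)^2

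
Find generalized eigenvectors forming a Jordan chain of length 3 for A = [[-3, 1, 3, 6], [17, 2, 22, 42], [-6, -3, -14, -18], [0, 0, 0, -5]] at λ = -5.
We seek v_1 ∈ ker((A + 5I)^3) \ ker((A + 5I)^2), then set v_{i+1} = (A + 5I) v_i.

One such chain is v_1 = [[0, -3, 1, 0]]^T, v_2 = [[0, 1, 0, 0]]^T, v_3 = [[1, 7, -3, 0]]^T. Check: (A + 5I) v_3 = [[0, 0, 0, 0]]^T = 0.

v_1 = [[0, -3, 1, 0]]^T, v_2 = [[0, 1, 0, 0]]^T, v_3 = [[1, 7, -3, 0]]^T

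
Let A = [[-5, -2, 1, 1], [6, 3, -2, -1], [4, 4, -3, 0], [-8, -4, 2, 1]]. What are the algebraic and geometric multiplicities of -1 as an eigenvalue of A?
algebraic multiplicity 4, geometric multiplicity 2

The characteristic polynomial is (x + 1)^4, so the factor x + 1 appears with exponent 4: the algebraic multiplicity is 4.

rank(A + I) = 2, so the eigenspace has dimension 4 - 2 = 2: the geometric multiplicity is 2.

Since 2 < 4, A is not diagonalizable.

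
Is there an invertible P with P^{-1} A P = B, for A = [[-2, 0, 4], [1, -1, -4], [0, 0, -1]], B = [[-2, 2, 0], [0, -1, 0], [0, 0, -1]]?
Two matrices over a field are similar if and only if they have the same invariant factors.

Both A and B have characteristic polynomial (x + 1)^2(x + 2) and minimal polynomial (x + 1)(x + 2). Computing further, both have invariant factors x + 1, (x + 1)(x + 2). Hence A and B are similar.

Yes.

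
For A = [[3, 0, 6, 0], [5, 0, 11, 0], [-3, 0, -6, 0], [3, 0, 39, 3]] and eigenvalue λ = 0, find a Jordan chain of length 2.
v_1 = [[-2, 0, 1, -11]]^T, v_2 = [[0, 1, 0, 0]]^T

We seek v_1 ∈ ker(A^2) \ ker(A), then set v_{i+1} = A v_i.

One such chain is v_1 = [[-2, 0, 1, -11]]^T, v_2 = [[0, 1, 0, 0]]^T. Check: A v_2 = [[0, 0, 0, 0]]^T = 0.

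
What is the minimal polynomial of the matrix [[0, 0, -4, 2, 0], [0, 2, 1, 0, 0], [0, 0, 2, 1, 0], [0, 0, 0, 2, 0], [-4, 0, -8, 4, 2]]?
m_A(x) = x(x - 2)^3

The characteristic polynomial factors as x(x - 2)^4. The minimal polynomial is ∏(x - λ)^{k_λ} where k_λ is the size of the largest Jordan block at λ.

For λ = 0: rank(A) = 4, and the largest Jordan block has size 1 (the smallest k with rank(A^k) = rank(A^(k+1))).
For λ = 2: rank(A - 2I) = 3, and the largest Jordan block has size 3 (the smallest k with rank((A - 2I)^k) = rank((A - 2I)^(k+1))).

So m_A(x) = x(x - 2)^3.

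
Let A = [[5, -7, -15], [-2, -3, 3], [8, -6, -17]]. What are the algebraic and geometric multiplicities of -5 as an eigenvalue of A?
algebraic multiplicity 3, geometric multiplicity 1

The characteristic polynomial is (x + 5)^3, so the factor x + 5 appears with exponent 3: the algebraic multiplicity is 3.

rank(A + 5I) = 2, so the eigenspace has dimension 3 - 2 = 1: the geometric multiplicity is 1.

Since 1 < 3, A is not diagonalizable.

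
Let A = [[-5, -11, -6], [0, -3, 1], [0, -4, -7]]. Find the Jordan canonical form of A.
The characteristic polynomial is det(xI - A) = (x + 5)^3, so the eigenvalues are -5 (algebraic multiplicity 3).

For λ = -5: rank(A + 5I) = 2, rank((A + 5I)^2) = 1, rank((A + 5I)^3) = 0. The eigenspace has dimension 3 - 2 = 1, so there is 1 Jordan block; the rank sequence gives block sizes [3].

Assembling the blocks gives the Jordan form J above.

J = [[-5, 1, 0], [0, -5, 1], [0, 0, -5]]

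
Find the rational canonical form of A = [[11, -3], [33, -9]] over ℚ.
R = [[0, 0], [1, 2]]

The invariant factors of A (the non-unit diagonal entries of the Smith normal form of xI - A over ℚ[x]) are x(x - 2), each dividing the next. The characteristic polynomial is their product, x(x - 2).

The rational canonical form is the block-diagonal matrix of companion matrices C(f_i):
R = [[0, 0], [1, 2]].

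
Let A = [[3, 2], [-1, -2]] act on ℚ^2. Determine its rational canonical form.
R = [[0, 4], [1, 1]]

The invariant factors of A (the non-unit diagonal entries of the Smith normal form of xI - A over ℚ[x]) are x^2 - x - 4, each dividing the next. The characteristic polynomial is their product, x^2 - x - 4.

The rational canonical form is the block-diagonal matrix of companion matrices C(f_i):
R = [[0, 4], [1, 1]].

Note the characteristic polynomial does not split into linear factors over ℚ, so A has no Jordan form over ℚ; the rational canonical form exists over any field.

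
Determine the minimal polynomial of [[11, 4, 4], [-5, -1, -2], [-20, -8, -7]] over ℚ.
m_A(x) = (x - 1)^2

The characteristic polynomial factors as (x - 1)^3. The minimal polynomial is ∏(x - λ)^{k_λ} where k_λ is the size of the largest Jordan block at λ.

For λ = 1: rank(A - I) = 1, and the largest Jordan block has size 2 (the smallest k with rank((A - I)^k) = rank((A - I)^(k+1))).

So m_A(x) = (x - 1)^2.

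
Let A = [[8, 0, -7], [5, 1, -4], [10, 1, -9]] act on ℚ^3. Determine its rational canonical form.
R = [[0, 0, -5], [1, 0, -1], [0, 1, 0]]

The invariant factors of A (the non-unit diagonal entries of the Smith normal form of xI - A over ℚ[x]) are x^3 + x + 5, each dividing the next. The characteristic polynomial is their product, x^3 + x + 5.

The rational canonical form is the block-diagonal matrix of companion matrices C(f_i):
R = [[0, 0, -5], [1, 0, -1], [0, 1, 0]].

Note the characteristic polynomial does not split into linear factors over ℚ, so A has no Jordan form over ℚ; the rational canonical form exists over any field.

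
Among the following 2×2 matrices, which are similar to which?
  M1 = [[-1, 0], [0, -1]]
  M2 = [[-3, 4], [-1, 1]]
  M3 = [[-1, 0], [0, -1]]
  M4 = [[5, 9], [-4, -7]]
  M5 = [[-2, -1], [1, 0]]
Characteristic polynomials: χ_{M1} = (x + 1)^2, χ_{M2} = (x + 1)^2, χ_{M3} = (x + 1)^2, χ_{M4} = (x + 1)^2, χ_{M5} = (x + 1)^2.

{M1, M3}: invariant factors x + 1, x + 1.

{M2, M4, M5}: invariant factors (x + 1)^2.

Matrices are similar if and only if their invariant-factor lists agree; the partition into similarity classes is {M1, M3}, {M2, M4, M5}.

2 classes: {M1, M3}, {M2, M4, M5}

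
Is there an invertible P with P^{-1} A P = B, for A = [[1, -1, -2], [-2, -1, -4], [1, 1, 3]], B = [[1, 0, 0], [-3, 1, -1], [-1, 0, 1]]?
Two matrices over a field are similar if and only if they have the same invariant factors.

Both A and B have characteristic polynomial (x - 1)^3 and minimal polynomial (x - 1)^3. Computing further, both have invariant factors (x - 1)^3. Hence A and B are similar.

Yes.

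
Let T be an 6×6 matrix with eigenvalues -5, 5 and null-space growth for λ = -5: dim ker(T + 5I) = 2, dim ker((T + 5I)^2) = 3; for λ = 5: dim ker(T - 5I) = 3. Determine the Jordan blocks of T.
λ = -5: successive nullity increments [2, 1] count blocks of size ≥ k; block sizes are [2, 1].
λ = 5: successive nullity increments [3] count blocks of size ≥ k; block sizes are [1, 1, 1].

Jordan blocks: (-5, 2), (-5, 1), (5, 1), (5, 1), (5, 1)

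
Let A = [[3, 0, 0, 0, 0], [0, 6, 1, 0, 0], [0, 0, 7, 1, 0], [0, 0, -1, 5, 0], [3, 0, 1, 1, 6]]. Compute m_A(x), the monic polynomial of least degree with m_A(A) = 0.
m_A(x) = (x - 6)^3(x - 3)

The characteristic polynomial factors as (x - 6)^4(x - 3). The minimal polynomial is ∏(x - λ)^{k_λ} where k_λ is the size of the largest Jordan block at λ.

For λ = 3: rank(A - 3I) = 4, and the largest Jordan block has size 1 (the smallest k with rank((A - 3I)^k) = rank((A - 3I)^(k+1))).
For λ = 6: rank(A - 6I) = 3, and the largest Jordan block has size 3 (the smallest k with rank((A - 6I)^k) = rank((A - 6I)^(k+1))).

So m_A(x) = (x - 6)^3(x - 3).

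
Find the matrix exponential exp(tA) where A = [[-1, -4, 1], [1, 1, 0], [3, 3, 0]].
A has Jordan form J = [[0, 1, 0], [0, 0, 1], [0, 0, 0]] with A = PJP^{-1}, so e^{tA} = P e^{tJ} P^{-1}.

For a Jordan block J_k(λ), e^{tJ_k(λ)} = e^{λt} · (I + tN + t^2 N^2/2! + ... + t^{k-1} N^{k-1}/(k-1)!) where N is the nilpotent superdiagonal part.

Assembling the blocks and conjugating back gives the entries of e^{tA} as shown above.

e^{tA} = [[1 - t, t*(3*t - 8)/2, t*(1 - t/2)], [t, -3*t^2/2 + t + 1, t^2/2], [3*t, 3*t*(2 - 3*t)/2, 3*t^2/2 + 1]]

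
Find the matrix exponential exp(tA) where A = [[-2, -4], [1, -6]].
A has Jordan form J = [[-4, 1], [0, -4]] with A = PJP^{-1}, so e^{tA} = P e^{tJ} P^{-1}.

For a Jordan block J_k(λ), e^{tJ_k(λ)} = e^{λt} · (I + tN + t^2 N^2/2! + ... + t^{k-1} N^{k-1}/(k-1)!) where N is the nilpotent superdiagonal part.

Assembling the blocks and conjugating back gives the entries of e^{tA} as shown above.

e^{tA} = [[(2*t + 1)*e^{-4*t}, -4*t*e^{-4*t}], [t*e^{-4*t}, (1 - 2*t)*e^{-4*t}]]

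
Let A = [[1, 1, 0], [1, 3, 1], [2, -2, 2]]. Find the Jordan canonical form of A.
The characteristic polynomial is det(xI - A) = (x - 2)^3, so the eigenvalues are 2 (algebraic multiplicity 3).

For λ = 2: rank(A - 2I) = 2, rank((A - 2I)^2) = 1, rank((A - 2I)^3) = 0. The eigenspace has dimension 3 - 2 = 1, so there is 1 Jordan block; the rank sequence gives block sizes [3].

Assembling the blocks gives the Jordan form J above.

J = [[2, 1, 0], [0, 2, 1], [0, 0, 2]]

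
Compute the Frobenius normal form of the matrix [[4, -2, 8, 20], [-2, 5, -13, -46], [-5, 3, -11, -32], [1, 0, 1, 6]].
The invariant factors of A (the non-unit diagonal entries of the Smith normal form of xI - A over ℚ[x]) are (x^2 - 2x - 4)^2, each dividing the next. The characteristic polynomial is their product, (x^2 - 2x - 4)^2.

The rational canonical form is the block-diagonal matrix of companion matrices C(f_i):
R = [[0, 0, 0, -16], [1, 0, 0, -16], [0, 1, 0, 4], [0, 0, 1, 4]].

Note the characteristic polynomial does not split into linear factors over ℚ, so A has no Jordan form over ℚ; the rational canonical form exists over any field.

R = [[0, 0, 0, -16], [1, 0, 0, -16], [0, 1, 0, 4], [0, 0, 1, 4]]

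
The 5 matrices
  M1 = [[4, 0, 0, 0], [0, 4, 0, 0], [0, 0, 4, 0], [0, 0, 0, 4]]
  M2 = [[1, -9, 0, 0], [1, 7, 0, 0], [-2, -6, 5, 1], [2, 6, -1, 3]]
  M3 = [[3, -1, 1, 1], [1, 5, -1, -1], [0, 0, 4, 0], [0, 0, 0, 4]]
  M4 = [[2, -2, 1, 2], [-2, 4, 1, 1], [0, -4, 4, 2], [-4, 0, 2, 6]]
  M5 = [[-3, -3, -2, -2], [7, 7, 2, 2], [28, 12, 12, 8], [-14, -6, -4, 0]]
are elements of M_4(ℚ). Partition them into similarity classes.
Characteristic polynomials: χ_{M1} = (x - 4)^4, χ_{M2} = (x - 4)^4, χ_{M3} = (x - 4)^4, χ_{M4} = (x - 4)^4, χ_{M5} = (x - 4)^4.

{M1}: invariant factors x - 4, x - 4, x - 4, x - 4.

{M2, M4}: invariant factors (x - 4)^2, (x - 4)^2.

{M3, M5}: invariant factors x - 4, x - 4, (x - 4)^2.

Matrices are similar if and only if their invariant-factor lists agree; the partition into similarity classes is {M1}, {M2, M4}, {M3, M5}.

3 classes: {M1}, {M2, M4}, {M3, M5}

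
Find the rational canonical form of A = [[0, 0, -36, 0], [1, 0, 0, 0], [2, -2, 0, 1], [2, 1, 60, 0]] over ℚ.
The invariant factors of A (the non-unit diagonal entries of the Smith normal form of xI - A over ℚ[x]) are (x^2 + 6)^2, each dividing the next. The characteristic polynomial is their product, (x^2 + 6)^2.

The rational canonical form is the block-diagonal matrix of companion matrices C(f_i):
R = [[0, 0, 0, -36], [1, 0, 0, 0], [0, 1, 0, -12], [0, 0, 1, 0]].

Note the characteristic polynomial does not split into linear factors over ℚ, so A has no Jordan form over ℚ; the rational canonical form exists over any field.

R = [[0, 0, 0, -36], [1, 0, 0, 0], [0, 1, 0, -12], [0, 0, 1, 0]]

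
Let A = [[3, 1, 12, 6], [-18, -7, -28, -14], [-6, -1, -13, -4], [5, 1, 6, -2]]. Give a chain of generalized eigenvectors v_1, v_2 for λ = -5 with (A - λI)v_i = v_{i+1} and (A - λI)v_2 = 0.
We seek v_1 ∈ ker((A + 5I)^2) \ ker(A + 5I), then set v_{i+1} = (A + 5I) v_i.

One such chain is v_1 = [[0, 1, 0, 0]]^T, v_2 = [[1, -2, -1, 1]]^T. Check: (A + 5I) v_2 = [[0, 0, 0, 0]]^T = 0.

v_1 = [[0, 1, 0, 0]]^T, v_2 = [[1, -2, -1, 1]]^T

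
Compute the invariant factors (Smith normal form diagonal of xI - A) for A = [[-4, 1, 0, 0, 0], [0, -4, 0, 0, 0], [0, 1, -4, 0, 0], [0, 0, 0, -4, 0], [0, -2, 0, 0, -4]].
The Jordan structure of A has elementary divisors (x + 4)^2, (x + 4), (x + 4), (x + 4). Arranging the block sizes at each eigenvalue in decreasing order and taking row products gives the invariant factors.

Invariant factors (smallest first, each dividing the next): x + 4, x + 4, x + 4, (x + 4)^2.

Check: the last factor (x + 4)^2 is the minimal polynomial, and the product (x + 4)^5 is the characteristic polynomial.

x + 4, x + 4, x + 4, (x + 4)^2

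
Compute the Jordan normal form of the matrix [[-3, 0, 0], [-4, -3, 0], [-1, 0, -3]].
The characteristic polynomial is det(xI - A) = (x + 3)^3, so the eigenvalues are -3 (algebraic multiplicity 3).

For λ = -3: rank(A + 3I) = 1, rank((A + 3I)^2) = 0. The eigenspace has dimension 3 - 1 = 2, so there are 2 Jordan blocks; the rank sequence gives block sizes [2, 1].

Assembling the blocks gives the Jordan form J above.

J = [[-3, 1, 0], [0, -3, 0], [0, 0, -3]]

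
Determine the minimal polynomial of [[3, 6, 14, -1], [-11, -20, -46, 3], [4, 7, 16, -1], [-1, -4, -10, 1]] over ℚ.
m_A(x) = x^2

The characteristic polynomial factors as x^4. The minimal polynomial is ∏(x - λ)^{k_λ} where k_λ is the size of the largest Jordan block at λ.

For λ = 0: rank(A) = 2, and the largest Jordan block has size 2 (the smallest k with rank(A^k) = rank(A^(k+1))).

So m_A(x) = x^2.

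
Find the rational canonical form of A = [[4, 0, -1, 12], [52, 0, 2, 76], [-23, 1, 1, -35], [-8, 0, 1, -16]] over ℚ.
The invariant factors of A (the non-unit diagonal entries of the Smith normal form of xI - A over ℚ[x]) are x + 4, (x - 2)(x + 4)(x + 5), each dividing the next. The characteristic polynomial is their product, (x - 2)(x + 4)^2(x + 5).

The rational canonical form is the block-diagonal matrix of companion matrices C(f_i):
R = [[-4, 0, 0, 0], [0, 0, 0, 40], [0, 1, 0, -2], [0, 0, 1, -7]].

R = [[-4, 0, 0, 0], [0, 0, 0, 40], [0, 1, 0, -2], [0, 0, 1, -7]]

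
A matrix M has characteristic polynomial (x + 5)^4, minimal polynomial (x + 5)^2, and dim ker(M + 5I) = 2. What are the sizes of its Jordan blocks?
λ = -5: algebraic multiplicity 4 (exponent in χ_M), largest block size 2 (exponent in m_M), 2 blocks (geometric multiplicity). These force block sizes [2, 2].

Jordan blocks: (-5, 2), (-5, 2)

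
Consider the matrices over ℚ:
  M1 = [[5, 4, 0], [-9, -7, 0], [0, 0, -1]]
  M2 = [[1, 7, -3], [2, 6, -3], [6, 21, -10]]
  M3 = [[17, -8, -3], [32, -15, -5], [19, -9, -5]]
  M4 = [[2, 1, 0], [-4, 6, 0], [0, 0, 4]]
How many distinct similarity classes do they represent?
3 classes: {M1, M2}, {M3}, {M4}

Characteristic polynomials: χ_{M1} = (x + 1)^3, χ_{M2} = (x + 1)^3, χ_{M3} = (x + 1)^3, χ_{M4} = (x - 4)^3.

{M1, M2}: invariant factors x + 1, (x + 1)^2.

{M3}: invariant factors (x + 1)^3.

{M4}: invariant factors x - 4, (x - 4)^2.

Matrices are similar if and only if their invariant-factor lists agree; the partition into similarity classes is {M1, M2}, {M3}, {M4}.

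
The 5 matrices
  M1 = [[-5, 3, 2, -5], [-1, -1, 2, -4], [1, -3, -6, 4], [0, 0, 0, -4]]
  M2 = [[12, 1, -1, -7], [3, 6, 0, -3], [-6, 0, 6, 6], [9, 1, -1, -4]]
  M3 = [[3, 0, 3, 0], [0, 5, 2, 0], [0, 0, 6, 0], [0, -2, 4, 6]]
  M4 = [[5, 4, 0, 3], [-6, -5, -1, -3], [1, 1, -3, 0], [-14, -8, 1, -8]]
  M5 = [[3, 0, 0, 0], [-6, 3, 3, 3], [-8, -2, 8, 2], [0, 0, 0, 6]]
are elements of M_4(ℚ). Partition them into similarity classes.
3 classes: {M1}, {M2, M3, M5}, {M4}

Characteristic polynomials: χ_{M1} = (x + 4)^4, χ_{M2} = (x - 6)^2(x - 5)(x - 3), χ_{M3} = (x - 6)^2(x - 5)(x - 3), χ_{M4} = (x + 2)^3(x + 5), χ_{M5} = (x - 6)^2(x - 5)(x - 3).

{M1}: invariant factors x + 4, (x + 4)^3.

{M2, M3, M5}: invariant factors x - 6, (x - 6)(x - 5)(x - 3).

{M4}: invariant factors (x + 2)^3(x + 5).

Matrices are similar if and only if their invariant-factor lists agree; the partition into similarity classes is {M1}, {M2, M3, M5}, {M4}.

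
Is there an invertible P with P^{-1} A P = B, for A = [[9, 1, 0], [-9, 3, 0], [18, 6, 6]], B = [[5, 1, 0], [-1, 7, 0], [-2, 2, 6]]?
Two matrices over a field are similar if and only if they have the same invariant factors.

Both A and B have characteristic polynomial (x - 6)^3 and minimal polynomial (x - 6)^2. Computing further, both have invariant factors x - 6, (x - 6)^2. Hence A and B are similar.

Yes.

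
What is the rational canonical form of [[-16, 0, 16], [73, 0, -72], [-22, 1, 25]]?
The invariant factors of A (the non-unit diagonal entries of the Smith normal form of xI - A over ℚ[x]) are (x - 4)^2(x - 1), each dividing the next. The characteristic polynomial is their product, (x - 4)^2(x - 1).

The rational canonical form is the block-diagonal matrix of companion matrices C(f_i):
R = [[0, 0, 16], [1, 0, -24], [0, 1, 9]].

R = [[0, 0, 16], [1, 0, -24], [0, 1, 9]]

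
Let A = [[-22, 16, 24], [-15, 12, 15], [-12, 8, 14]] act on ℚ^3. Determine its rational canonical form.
The invariant factors of A (the non-unit diagonal entries of the Smith normal form of xI - A over ℚ[x]) are x - 2, x(x - 2), each dividing the next. The characteristic polynomial is their product, x(x - 2)^2.

The rational canonical form is the block-diagonal matrix of companion matrices C(f_i):
R = [[2, 0, 0], [0, 0, 0], [0, 1, 2]].

R = [[2, 0, 0], [0, 0, 0], [0, 1, 2]]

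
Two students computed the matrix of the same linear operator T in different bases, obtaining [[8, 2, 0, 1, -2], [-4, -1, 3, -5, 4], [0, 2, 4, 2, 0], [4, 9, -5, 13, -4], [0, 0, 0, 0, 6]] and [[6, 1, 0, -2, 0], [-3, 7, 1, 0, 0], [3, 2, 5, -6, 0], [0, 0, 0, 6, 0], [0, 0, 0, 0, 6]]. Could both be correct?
Yes.

Two matrices over a field are similar if and only if they have the same invariant factors.

Both A and B have characteristic polynomial (x - 6)^5 and minimal polynomial (x - 6)^3. Computing further, both have invariant factors x - 6, x - 6, (x - 6)^3. Hence A and B are similar.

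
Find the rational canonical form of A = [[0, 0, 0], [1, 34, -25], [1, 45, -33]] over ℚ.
The invariant factors of A (the non-unit diagonal entries of the Smith normal form of xI - A over ℚ[x]) are x(x^2 - x + 3), each dividing the next. The characteristic polynomial is their product, x(x^2 - x + 3).

The rational canonical form is the block-diagonal matrix of companion matrices C(f_i):
R = [[0, 0, 0], [1, 0, -3], [0, 1, 1]].

Note the characteristic polynomial does not split into linear factors over ℚ, so A has no Jordan form over ℚ; the rational canonical form exists over any field.

R = [[0, 0, 0], [1, 0, -3], [0, 1, 1]]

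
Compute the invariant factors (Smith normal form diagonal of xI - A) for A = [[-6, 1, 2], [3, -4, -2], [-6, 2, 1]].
The Jordan structure of A has elementary divisors (x + 3)^2, (x + 3). Arranging the block sizes at each eigenvalue in decreasing order and taking row products gives the invariant factors.

Invariant factors (smallest first, each dividing the next): x + 3, (x + 3)^2.

Check: the last factor (x + 3)^2 is the minimal polynomial, and the product (x + 3)^3 is the characteristic polynomial.

x + 3, (x + 3)^2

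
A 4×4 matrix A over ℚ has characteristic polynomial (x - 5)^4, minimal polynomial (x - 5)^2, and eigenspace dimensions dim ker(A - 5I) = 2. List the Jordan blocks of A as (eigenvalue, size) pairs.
λ = 5: algebraic multiplicity 4 (exponent in χ_A), largest block size 2 (exponent in m_A), 2 blocks (geometric multiplicity). These force block sizes [2, 2].

Jordan blocks: (5, 2), (5, 2)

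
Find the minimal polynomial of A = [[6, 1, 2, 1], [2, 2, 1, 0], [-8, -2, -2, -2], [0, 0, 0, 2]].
The characteristic polynomial factors as (x - 2)^4. The minimal polynomial is ∏(x - λ)^{k_λ} where k_λ is the size of the largest Jordan block at λ.

For λ = 2: rank(A - 2I) = 2, and the largest Jordan block has size 3 (the smallest k with rank((A - 2I)^k) = rank((A - 2I)^(k+1))).

So m_A(x) = (x - 2)^3.

m_A(x) = (x - 2)^3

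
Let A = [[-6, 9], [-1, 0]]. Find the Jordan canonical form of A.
The characteristic polynomial is det(xI - A) = (x + 3)^2, so the eigenvalues are -3 (algebraic multiplicity 2).

For λ = -3: rank(A + 3I) = 1, rank((A + 3I)^2) = 0. The eigenspace has dimension 2 - 1 = 1, so there is 1 Jordan block; the rank sequence gives block sizes [2].

Assembling the blocks gives the Jordan form J above.

J = [[-3, 1], [0, -3]]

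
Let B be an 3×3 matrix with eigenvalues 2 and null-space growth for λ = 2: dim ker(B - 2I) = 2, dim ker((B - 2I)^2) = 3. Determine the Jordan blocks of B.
Jordan blocks: (2, 2), (2, 1)

λ = 2: successive nullity increments [2, 1] count blocks of size ≥ k; block sizes are [2, 1].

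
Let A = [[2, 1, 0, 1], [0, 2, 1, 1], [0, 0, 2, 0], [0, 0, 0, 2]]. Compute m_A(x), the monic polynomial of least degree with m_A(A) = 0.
m_A(x) = (x - 2)^3

The characteristic polynomial factors as (x - 2)^4. The minimal polynomial is ∏(x - λ)^{k_λ} where k_λ is the size of the largest Jordan block at λ.

For λ = 2: rank(A - 2I) = 2, and the largest Jordan block has size 3 (the smallest k with rank((A - 2I)^k) = rank((A - 2I)^(k+1))).

So m_A(x) = (x - 2)^3.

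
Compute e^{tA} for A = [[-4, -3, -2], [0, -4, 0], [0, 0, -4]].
e^{tA} = [[e^{-4*t}, -3*t*e^{-4*t}, -2*t*e^{-4*t}], [0, e^{-4*t}, 0], [0, 0, e^{-4*t}]]

A has Jordan form J = [[-4, 1, 0], [0, -4, 0], [0, 0, -4]] with A = PJP^{-1}, so e^{tA} = P e^{tJ} P^{-1}.

For a Jordan block J_k(λ), e^{tJ_k(λ)} = e^{λt} · (I + tN + t^2 N^2/2! + ... + t^{k-1} N^{k-1}/(k-1)!) where N is the nilpotent superdiagonal part.

Assembling the blocks and conjugating back gives the entries of e^{tA} as shown above.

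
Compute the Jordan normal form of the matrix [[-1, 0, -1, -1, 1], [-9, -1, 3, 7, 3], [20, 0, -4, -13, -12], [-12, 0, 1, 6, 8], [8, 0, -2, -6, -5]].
The characteristic polynomial is det(xI - A) = (x + 1)^5, so the eigenvalues are -1 (algebraic multiplicity 5).

For λ = -1: rank(A + I) = 3, rank((A + I)^2) = 1, rank((A + I)^3) = 0. The eigenspace has dimension 5 - 3 = 2, so there are 2 Jordan blocks; the rank sequence gives block sizes [3, 2].

Assembling the blocks gives the Jordan form J above.

J = [[-1, 1, 0, 0, 0], [0, -1, 1, 0, 0], [0, 0, -1, 0, 0], [0, 0, 0, -1, 1], [0, 0, 0, 0, -1]]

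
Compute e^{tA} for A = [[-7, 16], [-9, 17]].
A has Jordan form J = [[5, 1], [0, 5]] with A = PJP^{-1}, so e^{tA} = P e^{tJ} P^{-1}.

For a Jordan block J_k(λ), e^{tJ_k(λ)} = e^{λt} · (I + tN + t^2 N^2/2! + ... + t^{k-1} N^{k-1}/(k-1)!) where N is the nilpotent superdiagonal part.

Assembling the blocks and conjugating back gives the entries of e^{tA} as shown above.

e^{tA} = [[(1 - 12*t)*e^{5*t}, 16*t*e^{5*t}], [-9*t*e^{5*t}, (12*t + 1)*e^{5*t}]]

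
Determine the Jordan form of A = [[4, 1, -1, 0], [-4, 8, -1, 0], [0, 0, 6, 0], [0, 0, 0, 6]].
The characteristic polynomial is det(xI - A) = (x - 6)^4, so the eigenvalues are 6 (algebraic multiplicity 4).

For λ = 6: rank(A - 6I) = 2, rank((A - 6I)^2) = 1, rank((A - 6I)^3) = 0. The eigenspace has dimension 4 - 2 = 2, so there are 2 Jordan blocks; the rank sequence gives block sizes [3, 1].

Assembling the blocks gives the Jordan form J above.

J = [[6, 1, 0, 0], [0, 6, 1, 0], [0, 0, 6, 0], [0, 0, 0, 6]]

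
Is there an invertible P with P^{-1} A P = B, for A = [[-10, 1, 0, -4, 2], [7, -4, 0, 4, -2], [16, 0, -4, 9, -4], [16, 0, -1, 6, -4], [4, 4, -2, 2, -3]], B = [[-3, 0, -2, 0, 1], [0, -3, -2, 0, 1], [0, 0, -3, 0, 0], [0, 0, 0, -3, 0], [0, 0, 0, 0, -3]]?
Both have characteristic polynomial (x + 3)^5 and minimal polynomial (x + 3)^2. But rank(A + 3I) = 2 for A while rank(B + 3I) = 1 for B, so the number of Jordan blocks at λ = -3 differs. A and B are not similar.

No.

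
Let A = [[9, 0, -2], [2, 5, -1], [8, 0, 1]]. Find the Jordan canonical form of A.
The characteristic polynomial is det(xI - A) = (x - 5)^3, so the eigenvalues are 5 (algebraic multiplicity 3).

For λ = 5: rank(A - 5I) = 1, rank((A - 5I)^2) = 0. The eigenspace has dimension 3 - 1 = 2, so there are 2 Jordan blocks; the rank sequence gives block sizes [2, 1].

Assembling the blocks gives the Jordan form J above.

J = [[5, 1, 0], [0, 5, 0], [0, 0, 5]]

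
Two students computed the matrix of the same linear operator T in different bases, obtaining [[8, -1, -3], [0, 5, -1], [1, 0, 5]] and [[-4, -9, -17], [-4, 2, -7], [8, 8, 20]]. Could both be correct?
Yes.

Two matrices over a field are similar if and only if they have the same invariant factors.

Both A and B have characteristic polynomial (x - 6)^3 and minimal polynomial (x - 6)^3. Computing further, both have invariant factors (x - 6)^3. Hence A and B are similar.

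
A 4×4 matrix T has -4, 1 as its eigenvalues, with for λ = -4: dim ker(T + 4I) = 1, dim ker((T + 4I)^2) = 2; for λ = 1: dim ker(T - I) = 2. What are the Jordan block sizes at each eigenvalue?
λ = -4: successive nullity increments [1, 1] count blocks of size ≥ k; block sizes are [2].
λ = 1: successive nullity increments [2] count blocks of size ≥ k; block sizes are [1, 1].

Jordan blocks: (-4, 2), (1, 1), (1, 1)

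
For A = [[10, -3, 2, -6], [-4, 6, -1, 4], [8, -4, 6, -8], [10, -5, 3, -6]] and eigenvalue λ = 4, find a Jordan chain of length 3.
v_1 = [[2, 0, 1, 2]]^T, v_2 = [[2, -1, 2, 3]]^T, v_3 = [[1, 0, 0, 1]]^T

We seek v_1 ∈ ker((A - 4I)^3) \ ker((A - 4I)^2), then set v_{i+1} = (A - 4I) v_i.

One such chain is v_1 = [[2, 0, 1, 2]]^T, v_2 = [[2, -1, 2, 3]]^T, v_3 = [[1, 0, 0, 1]]^T. Check: (A - 4I) v_3 = [[0, 0, 0, 0]]^T = 0.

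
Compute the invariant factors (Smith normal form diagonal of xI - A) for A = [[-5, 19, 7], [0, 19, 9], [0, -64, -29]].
The Jordan structure of A has elementary divisors (x + 5)^3. Arranging the block sizes at each eigenvalue in decreasing order and taking row products gives the invariant factors.

Invariant factors (smallest first, each dividing the next): (x + 5)^3.

Check: the last factor (x + 5)^3 is the minimal polynomial, and the product (x + 5)^3 is the characteristic polynomial.

(x + 5)^3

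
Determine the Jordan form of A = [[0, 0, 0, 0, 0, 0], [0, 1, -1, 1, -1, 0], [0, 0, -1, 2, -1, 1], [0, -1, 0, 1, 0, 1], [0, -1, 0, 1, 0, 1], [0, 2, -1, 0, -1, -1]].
J = [[0, 1, 0, 0, 0, 0], [0, 0, 1, 0, 0, 0], [0, 0, 0, 0, 0, 0], [0, 0, 0, 0, 0, 0], [0, 0, 0, 0, 0, 0], [0, 0, 0, 0, 0, 0]]

The characteristic polynomial is det(xI - A) = x^6, so the eigenvalues are 0 (algebraic multiplicity 6).

For λ = 0: rank(A) = 2, rank(A^2) = 1, rank(A^3) = 0. The eigenspace has dimension 6 - 2 = 4, so there are 4 Jordan blocks; the rank sequence gives block sizes [3, 1, 1, 1].

Assembling the blocks gives the Jordan form J above.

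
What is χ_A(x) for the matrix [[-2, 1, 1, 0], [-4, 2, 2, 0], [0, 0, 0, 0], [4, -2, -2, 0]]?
xI - A = [[x + 2, -1, -1, 0], [4, x - 2, -2, 0], [0, 0, x, 0], [-4, 2, 2, x]].

Expanding det(xI - A) along the first row:
det(xI - A) = + (x + 2)·det([[x - 2, -2, 0], [0, x, 0], [2, 2, x]]) - (-1)·det([[4, -2, 0], [0, x, 0], [-4, 2, x]]) + (-1)·det([[4, x - 2, 0], [0, 0, 0], [-4, 2, x]]) - (0)·det([[4, x - 2, -2], [0, 0, x], [-4, 2, 2]]).

Evaluating gives χ_A(x) = x^4.

χ_A(x) = x^4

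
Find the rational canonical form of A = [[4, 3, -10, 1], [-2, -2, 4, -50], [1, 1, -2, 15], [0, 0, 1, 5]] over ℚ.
R = [[0, 0, 0, 20], [1, 0, 0, -79], [0, 1, 0, 15], [0, 0, 1, 5]]

The invariant factors of A (the non-unit diagonal entries of the Smith normal form of xI - A over ℚ[x]) are (x - 5)(x + 4)(x^2 - 4x + 1), each dividing the next. The characteristic polynomial is their product, (x - 5)(x + 4)(x^2 - 4x + 1).

The rational canonical form is the block-diagonal matrix of companion matrices C(f_i):
R = [[0, 0, 0, 20], [1, 0, 0, -79], [0, 1, 0, 15], [0, 0, 1, 5]].

Note the characteristic polynomial does not split into linear factors over ℚ, so A has no Jordan form over ℚ; the rational canonical form exists over any field.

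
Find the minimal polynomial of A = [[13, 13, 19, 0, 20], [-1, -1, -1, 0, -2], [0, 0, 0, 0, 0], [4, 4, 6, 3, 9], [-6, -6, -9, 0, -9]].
The characteristic polynomial factors as x^3(x - 3)^2. The minimal polynomial is ∏(x - λ)^{k_λ} where k_λ is the size of the largest Jordan block at λ.

For λ = 0: rank(A) = 3, and the largest Jordan block has size 2 (the smallest k with rank(A^k) = rank(A^(k+1))).
For λ = 3: rank(A - 3I) = 4, and the largest Jordan block has size 2 (the smallest k with rank((A - 3I)^k) = rank((A - 3I)^(k+1))).

So m_A(x) = x^2(x - 3)^2.

m_A(x) = x^2(x - 3)^2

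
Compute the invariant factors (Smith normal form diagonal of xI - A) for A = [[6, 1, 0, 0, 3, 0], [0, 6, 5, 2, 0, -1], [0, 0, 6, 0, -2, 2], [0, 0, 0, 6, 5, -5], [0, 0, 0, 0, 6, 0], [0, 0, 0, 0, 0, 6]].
x - 6, (x - 6)^2, (x - 6)^3

The Jordan structure of A has elementary divisors (x - 6)^3, (x - 6)^2, (x - 6). Arranging the block sizes at each eigenvalue in decreasing order and taking row products gives the invariant factors.

Invariant factors (smallest first, each dividing the next): x - 6, (x - 6)^2, (x - 6)^3.

Check: the last factor (x - 6)^3 is the minimal polynomial, and the product (x - 6)^6 is the characteristic polynomial.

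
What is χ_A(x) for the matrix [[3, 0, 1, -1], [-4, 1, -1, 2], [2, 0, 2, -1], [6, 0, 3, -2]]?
xI - A = [[x - 3, 0, -1, 1], [4, x - 1, 1, -2], [-2, 0, x - 2, 1], [-6, 0, -3, x + 2]].

Expanding det(xI - A) along the first row:
det(xI - A) = + (x - 3)·det([[x - 1, 1, -2], [0, x - 2, 1], [0, -3, x + 2]]) - (0)·det([[4, 1, -2], [-2, x - 2, 1], [-6, -3, x + 2]]) + (-1)·det([[4, x - 1, -2], [-2, 0, 1], [-6, 0, x + 2]]) - (1)·det([[4, x - 1, 1], [-2, 0, x - 2], [-6, 0, -3]]).

Evaluating gives χ_A(x) = x^4 - 4x^3 + 6x^2 - 4x + 1 = (x - 1)^4.

χ_A(x) = (x - 1)^4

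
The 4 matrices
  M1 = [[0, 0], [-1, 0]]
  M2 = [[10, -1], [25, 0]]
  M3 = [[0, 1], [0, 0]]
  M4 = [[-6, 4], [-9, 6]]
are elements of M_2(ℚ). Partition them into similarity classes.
2 classes: {M1, M3, M4}, {M2}

Characteristic polynomials: χ_{M1} = x^2, χ_{M2} = (x - 5)^2, χ_{M3} = x^2, χ_{M4} = x^2.

{M1, M3, M4}: invariant factors x^2.

{M2}: invariant factors (x - 5)^2.

Matrices are similar if and only if their invariant-factor lists agree; the partition into similarity classes is {M1, M3, M4}, {M2}.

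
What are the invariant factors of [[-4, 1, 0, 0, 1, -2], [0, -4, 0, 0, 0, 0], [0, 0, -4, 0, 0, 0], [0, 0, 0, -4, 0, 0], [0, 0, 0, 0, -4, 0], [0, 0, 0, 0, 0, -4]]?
The Jordan structure of A has elementary divisors (x + 4)^2, (x + 4), (x + 4), (x + 4), (x + 4). Arranging the block sizes at each eigenvalue in decreasing order and taking row products gives the invariant factors.

Invariant factors (smallest first, each dividing the next): x + 4, x + 4, x + 4, x + 4, (x + 4)^2.

Check: the last factor (x + 4)^2 is the minimal polynomial, and the product (x + 4)^6 is the characteristic polynomial.

x + 4, x + 4, x + 4, x + 4, (x + 4)^2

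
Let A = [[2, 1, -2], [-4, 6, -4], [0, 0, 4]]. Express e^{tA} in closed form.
A has Jordan form J = [[4, 1, 0], [0, 4, 0], [0, 0, 4]] with A = PJP^{-1}, so e^{tA} = P e^{tJ} P^{-1}.

For a Jordan block J_k(λ), e^{tJ_k(λ)} = e^{λt} · (I + tN + t^2 N^2/2! + ... + t^{k-1} N^{k-1}/(k-1)!) where N is the nilpotent superdiagonal part.

Assembling the blocks and conjugating back gives the entries of e^{tA} as shown above.

e^{tA} = [[(1 - 2*t)*e^{4*t}, t*e^{4*t}, -2*t*e^{4*t}], [-4*t*e^{4*t}, (2*t + 1)*e^{4*t}, -4*t*e^{4*t}], [0, 0, e^{4*t}]]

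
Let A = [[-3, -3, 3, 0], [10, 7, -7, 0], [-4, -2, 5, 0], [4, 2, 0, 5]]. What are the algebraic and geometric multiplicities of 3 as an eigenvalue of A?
algebraic multiplicity 3, geometric multiplicity 1

The characteristic polynomial is (x - 5)(x - 3)^3, so the factor x - 3 appears with exponent 3: the algebraic multiplicity is 3.

rank(A - 3I) = 3, so the eigenspace has dimension 4 - 3 = 1: the geometric multiplicity is 1.

Since 1 < 3, A is not diagonalizable.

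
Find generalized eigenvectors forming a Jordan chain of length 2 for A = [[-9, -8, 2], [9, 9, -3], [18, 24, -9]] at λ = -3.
We seek v_1 ∈ ker((A + 3I)^2) \ ker(A + 3I), then set v_{i+1} = (A + 3I) v_i.

One such chain is v_1 = [[3, -3, -4]]^T, v_2 = [[-2, 3, 6]]^T. Check: (A + 3I) v_2 = [[0, 0, 0]]^T = 0.

v_1 = [[3, -3, -4]]^T, v_2 = [[-2, 3, 6]]^T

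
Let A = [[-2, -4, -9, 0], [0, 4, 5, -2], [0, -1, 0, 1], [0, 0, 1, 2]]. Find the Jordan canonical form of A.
J = [[-2, 0, 0, 0], [0, 2, 1, 0], [0, 0, 2, 1], [0, 0, 0, 2]]

The characteristic polynomial is det(xI - A) = (x - 2)^3(x + 2), so the eigenvalues are -2 (algebraic multiplicity 1), 2 (algebraic multiplicity 3).

For λ = -2: algebraic multiplicity 1 gives one 1×1 block.

For λ = 2: rank(A - 2I) = 3, rank((A - 2I)^2) = 2, rank((A - 2I)^3) = 1. The eigenspace has dimension 4 - 3 = 1, so there is 1 Jordan block; the rank sequence gives block sizes [3].

Assembling the blocks gives the Jordan form J above.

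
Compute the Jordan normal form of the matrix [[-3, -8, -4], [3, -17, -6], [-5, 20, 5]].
The characteristic polynomial is det(xI - A) = (x + 5)^3, so the eigenvalues are -5 (algebraic multiplicity 3).

For λ = -5: rank(A + 5I) = 1, rank((A + 5I)^2) = 0. The eigenspace has dimension 3 - 1 = 2, so there are 2 Jordan blocks; the rank sequence gives block sizes [2, 1].

Assembling the blocks gives the Jordan form J above.

J = [[-5, 1, 0], [0, -5, 0], [0, 0, -5]]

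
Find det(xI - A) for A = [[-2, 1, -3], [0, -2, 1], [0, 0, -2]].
χ_A(x) = (x + 2)^3

xI - A = [[x + 2, -1, 3], [0, x + 2, -1], [0, 0, x + 2]].

Expanding det(xI - A) along the first row:
det(xI - A) = + (x + 2)·det([[x + 2, -1], [0, x + 2]]) - (-1)·det([[0, -1], [0, x + 2]]) + (3)·det([[0, x + 2], [0, 0]]).

Evaluating gives χ_A(x) = x^3 + 6x^2 + 12x + 8 = (x + 2)^3.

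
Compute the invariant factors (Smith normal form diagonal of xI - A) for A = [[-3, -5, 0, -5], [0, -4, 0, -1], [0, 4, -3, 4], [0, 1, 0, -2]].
x + 3, x + 3, (x + 3)^2

The Jordan structure of A has elementary divisors (x + 3)^2, (x + 3), (x + 3). Arranging the block sizes at each eigenvalue in decreasing order and taking row products gives the invariant factors.

Invariant factors (smallest first, each dividing the next): x + 3, x + 3, (x + 3)^2.

Check: the last factor (x + 3)^2 is the minimal polynomial, and the product (x + 3)^4 is the characteristic polynomial.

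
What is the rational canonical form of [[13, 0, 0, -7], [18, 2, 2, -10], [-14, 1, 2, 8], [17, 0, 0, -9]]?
R = [[0, -2, 0, 0], [1, 4, 0, 0], [0, 0, 0, -2], [0, 0, 1, 4]]

The invariant factors of A (the non-unit diagonal entries of the Smith normal form of xI - A over ℚ[x]) are x^2 - 4x + 2, x^2 - 4x + 2, each dividing the next. The characteristic polynomial is their product, (x^2 - 4x + 2)^2.

The rational canonical form is the block-diagonal matrix of companion matrices C(f_i):
R = [[0, -2, 0, 0], [1, 4, 0, 0], [0, 0, 0, -2], [0, 0, 1, 4]].

Note the characteristic polynomial does not split into linear factors over ℚ, so A has no Jordan form over ℚ; the rational canonical form exists over any field.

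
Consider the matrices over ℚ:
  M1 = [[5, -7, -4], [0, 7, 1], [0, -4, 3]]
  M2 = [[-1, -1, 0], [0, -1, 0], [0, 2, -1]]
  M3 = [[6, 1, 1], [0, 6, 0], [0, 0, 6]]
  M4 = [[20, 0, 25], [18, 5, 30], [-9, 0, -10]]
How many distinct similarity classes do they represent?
Characteristic polynomials: χ_{M1} = (x - 5)^3, χ_{M2} = (x + 1)^3, χ_{M3} = (x - 6)^3, χ_{M4} = (x - 5)^3.

{M1}: invariant factors (x - 5)^3.

{M2}: invariant factors x + 1, (x + 1)^2.

{M3}: invariant factors x - 6, (x - 6)^2.

{M4}: invariant factors x - 5, (x - 5)^2.

Matrices are similar if and only if their invariant-factor lists agree; the partition into similarity classes is {M1}, {M2}, {M3}, {M4}.

4 classes: {M1}, {M2}, {M3}, {M4}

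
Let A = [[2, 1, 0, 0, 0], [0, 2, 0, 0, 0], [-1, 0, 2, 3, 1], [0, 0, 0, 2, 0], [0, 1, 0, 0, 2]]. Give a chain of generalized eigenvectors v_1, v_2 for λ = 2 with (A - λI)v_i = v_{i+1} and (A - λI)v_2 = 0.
v_1 = [[0, 1, 1, -2, 5]]^T, v_2 = [[1, 0, -1, 0, 1]]^T

We seek v_1 ∈ ker((A - 2I)^2) \ ker(A - 2I), then set v_{i+1} = (A - 2I) v_i.

One such chain is v_1 = [[0, 1, 1, -2, 5]]^T, v_2 = [[1, 0, -1, 0, 1]]^T. Check: (A - 2I) v_2 = [[0, 0, 0, 0, 0]]^T = 0.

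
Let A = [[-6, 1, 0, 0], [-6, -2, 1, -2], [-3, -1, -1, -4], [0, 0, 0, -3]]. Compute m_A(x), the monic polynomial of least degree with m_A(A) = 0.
m_A(x) = (x + 3)^3

The characteristic polynomial factors as (x + 3)^4. The minimal polynomial is ∏(x - λ)^{k_λ} where k_λ is the size of the largest Jordan block at λ.

For λ = -3: rank(A + 3I) = 2, and the largest Jordan block has size 3 (the smallest k with rank((A + 3I)^k) = rank((A + 3I)^(k+1))).

So m_A(x) = (x + 3)^3.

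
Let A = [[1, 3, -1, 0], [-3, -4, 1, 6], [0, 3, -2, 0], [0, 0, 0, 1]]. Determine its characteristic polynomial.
χ_A(x) = (x - 1)(x + 1)(x + 2)^2

xI - A = [[x - 1, -3, 1, 0], [3, x + 4, -1, -6], [0, -3, x + 2, 0], [0, 0, 0, x - 1]].

Expanding det(xI - A) along the first row:
det(xI - A) = + (x - 1)·det([[x + 4, -1, -6], [-3, x + 2, 0], [0, 0, x - 1]]) - (-3)·det([[3, -1, -6], [0, x + 2, 0], [0, 0, x - 1]]) + (1)·det([[3, x + 4, -6], [0, -3, 0], [0, 0, x - 1]]) - (0)·det([[3, x + 4, -1], [0, -3, x + 2], [0, 0, 0]]).

Evaluating gives χ_A(x) = x^4 + 4x^3 + 3x^2 - 4x - 4 = (x - 1)(x + 1)(x + 2)^2.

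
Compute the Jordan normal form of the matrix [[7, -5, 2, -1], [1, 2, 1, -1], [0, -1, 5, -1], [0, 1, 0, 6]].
The characteristic polynomial is det(xI - A) = (x - 5)^4, so the eigenvalues are 5 (algebraic multiplicity 4).

For λ = 5: rank(A - 5I) = 2, rank((A - 5I)^2) = 1, rank((A - 5I)^3) = 0. The eigenspace has dimension 4 - 2 = 2, so there are 2 Jordan blocks; the rank sequence gives block sizes [3, 1].

Assembling the blocks gives the Jordan form J above.

J = [[5, 1, 0, 0], [0, 5, 1, 0], [0, 0, 5, 0], [0, 0, 0, 5]]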